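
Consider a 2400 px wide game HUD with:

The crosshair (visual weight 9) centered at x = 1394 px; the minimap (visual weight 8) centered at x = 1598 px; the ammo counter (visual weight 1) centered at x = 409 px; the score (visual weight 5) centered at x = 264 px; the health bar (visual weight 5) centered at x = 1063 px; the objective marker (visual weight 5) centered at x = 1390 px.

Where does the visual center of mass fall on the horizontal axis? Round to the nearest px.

Total weight = 9 + 8 + 1 + 5 + 5 + 5 = 33.
x: (9·1394 + 8·1598 + 1·409 + 5·264 + 5·1063 + 5·1390) / 33 = 39324 / 33 ≈ 1191.64

x ≈ 1192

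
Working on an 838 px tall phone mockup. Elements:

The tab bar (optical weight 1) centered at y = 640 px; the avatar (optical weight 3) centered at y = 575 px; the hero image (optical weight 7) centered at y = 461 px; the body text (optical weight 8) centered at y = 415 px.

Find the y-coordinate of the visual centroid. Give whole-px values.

y ≈ 469

Σw = 1 + 3 + 7 + 8 = 19.
Σw·y = 1·640 + 3·575 + 7·461 + 8·415 = 8912, so ȳ = 8912/19 ≈ 469.05.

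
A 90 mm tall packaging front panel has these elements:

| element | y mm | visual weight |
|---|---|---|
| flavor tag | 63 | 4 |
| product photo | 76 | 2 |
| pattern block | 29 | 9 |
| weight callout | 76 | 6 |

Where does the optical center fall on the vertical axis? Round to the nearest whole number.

Σw = 4 + 2 + 9 + 6 = 21.
y-moment: 4·63 + 2·76 + 9·29 + 6·76 = 1121; centroid 1121/21 ≈ 53.38.

y ≈ 53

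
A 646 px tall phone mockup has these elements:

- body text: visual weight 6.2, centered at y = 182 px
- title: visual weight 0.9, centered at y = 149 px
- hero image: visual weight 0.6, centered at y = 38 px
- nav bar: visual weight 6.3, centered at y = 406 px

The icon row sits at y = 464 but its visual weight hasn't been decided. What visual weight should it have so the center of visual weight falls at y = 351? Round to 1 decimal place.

w ≈ 9.5

Fixed elements: Σw = 6.2 + 0.9 + 0.6 + 6.3 = 14.0, Σw·y = 6.2·182 + 0.9·149 + 0.6·38 + 6.3·406 = 3843.1.
Balance at y = 351 requires (3843.1 + w·464) / (14.0 + w) = 351.
Solving: w = (351·14.0 − 3843.1) / (464 − 351) = 1070.9 / 113 ≈ 9.48.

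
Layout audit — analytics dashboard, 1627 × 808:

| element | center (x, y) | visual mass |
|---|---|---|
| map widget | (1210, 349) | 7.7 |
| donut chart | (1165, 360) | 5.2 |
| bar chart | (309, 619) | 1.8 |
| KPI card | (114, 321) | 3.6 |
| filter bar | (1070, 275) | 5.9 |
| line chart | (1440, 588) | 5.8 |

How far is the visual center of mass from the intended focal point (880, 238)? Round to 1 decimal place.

Weights sum to 7.7 + 5.2 + 1.8 + 3.6 + 5.9 + 5.8 = 30.0.
Σw·x = 31006.6; x̄ = 31006.6/30.0 ≈ 1033.55.
y: moment 11862.0 / weight 30.0 ≈ 395.40
Relative to (880, 238): Δ = (153.55, 157.40); |Δ| = √(153.55² + 157.40²) ≈ 219.89.

≈ 219.9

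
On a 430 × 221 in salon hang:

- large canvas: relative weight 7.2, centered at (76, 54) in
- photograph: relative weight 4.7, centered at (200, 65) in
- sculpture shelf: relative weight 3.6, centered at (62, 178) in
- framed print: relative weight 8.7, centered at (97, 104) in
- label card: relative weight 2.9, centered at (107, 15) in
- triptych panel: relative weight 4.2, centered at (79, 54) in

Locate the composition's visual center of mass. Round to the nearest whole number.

Weights sum to 7.2 + 4.7 + 3.6 + 8.7 + 2.9 + 4.2 = 31.3.
Σw·x = 7.2·76 + 4.7·200 + 3.6·62 + 8.7·97 + 2.9·107 + 4.2·79 = 3196.4, so x̄ = 3196.4/31.3 ≈ 102.12.
Σw·y = 7.2·54 + 4.7·65 + 3.6·178 + 8.7·104 + 2.9·15 + 4.2·54 = 2510.2, so ȳ = 2510.2/31.3 ≈ 80.20.

(102, 80)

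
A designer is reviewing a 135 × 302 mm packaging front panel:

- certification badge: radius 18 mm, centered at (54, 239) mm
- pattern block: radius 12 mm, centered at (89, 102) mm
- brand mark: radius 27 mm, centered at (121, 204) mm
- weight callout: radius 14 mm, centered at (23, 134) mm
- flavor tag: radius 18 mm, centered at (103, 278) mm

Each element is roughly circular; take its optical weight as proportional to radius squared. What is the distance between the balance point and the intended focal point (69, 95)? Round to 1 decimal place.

r² weights: certification badge 18² = 324, pattern block 12² = 144, brand mark 27² = 729, weight callout 14² = 196, flavor tag 18² = 324. Total = 1717.
Σw·x = 324·54 + 144·89 + 729·121 + 196·23 + 324·103 = 156401, so x̄ = 156401/1717 ≈ 91.09.
Σw·y = 324·239 + 144·102 + 729·204 + 196·134 + 324·278 = 357176, so ȳ = 357176/1717 ≈ 208.02.
Relative to (69, 95): Δ = (22.09, 113.02); |Δ| = √(22.09² + 113.02²) ≈ 115.16.

≈ 115.2 mm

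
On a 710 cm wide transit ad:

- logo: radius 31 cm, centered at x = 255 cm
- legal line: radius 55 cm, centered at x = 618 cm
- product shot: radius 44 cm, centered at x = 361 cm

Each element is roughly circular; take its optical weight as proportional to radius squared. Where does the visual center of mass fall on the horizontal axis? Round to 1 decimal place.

x ≈ 475.1

r² weights: logo 31² = 961, legal line 55² = 3025, product shot 44² = 1936. Total = 5922.
Σw·x = 961·255 + 3025·618 + 1936·361 = 2813401, so x̄ = 2813401/5922 ≈ 475.08.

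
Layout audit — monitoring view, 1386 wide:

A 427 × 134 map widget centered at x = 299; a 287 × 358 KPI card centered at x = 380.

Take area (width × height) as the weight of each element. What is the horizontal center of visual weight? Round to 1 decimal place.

x ≈ 351.0

Taking area as weight: map widget 427·134 = 57218, KPI card 287·358 = 102746. Sum 159964.
x: (57218·299 + 102746·380) / 159964 = 56151662 / 159964 ≈ 351.03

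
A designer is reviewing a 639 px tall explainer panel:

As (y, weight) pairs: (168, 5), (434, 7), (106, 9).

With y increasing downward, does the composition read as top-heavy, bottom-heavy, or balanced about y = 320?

top-heavy

Total weight = 5 + 7 + 9 = 21.
y-moment: 5·168 + 7·434 + 9·106 = 4832; centroid 4832/21 ≈ 230.10.
230.1 vs midline 320 → top-heavy.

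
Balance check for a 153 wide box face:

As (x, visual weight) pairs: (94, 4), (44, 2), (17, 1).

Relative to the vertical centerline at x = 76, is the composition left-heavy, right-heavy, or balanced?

Total weight = 4 + 2 + 1 = 7.
Σw·x = 4·94 + 2·44 + 1·17 = 481, so x̄ = 481/7 ≈ 68.71.
Since 68.7 is left of 76, the composition reads left-heavy.

left-heavy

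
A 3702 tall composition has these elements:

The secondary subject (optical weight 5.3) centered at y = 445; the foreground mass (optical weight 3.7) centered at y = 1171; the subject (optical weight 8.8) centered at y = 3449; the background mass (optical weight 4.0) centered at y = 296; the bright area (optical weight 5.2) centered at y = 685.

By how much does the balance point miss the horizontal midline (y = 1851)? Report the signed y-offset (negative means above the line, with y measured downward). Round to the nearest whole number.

Total weight = 5.3 + 3.7 + 8.8 + 4.0 + 5.2 = 27.0.
Σw·y = 5.3·445 + 3.7·1171 + 8.8·3449 + 4.0·296 + 5.2·685 = 41788.4, so ȳ = 41788.4/27.0 ≈ 1547.72.
Difference: 1547.72 − 1851 ≈ -303.28.

≈ -303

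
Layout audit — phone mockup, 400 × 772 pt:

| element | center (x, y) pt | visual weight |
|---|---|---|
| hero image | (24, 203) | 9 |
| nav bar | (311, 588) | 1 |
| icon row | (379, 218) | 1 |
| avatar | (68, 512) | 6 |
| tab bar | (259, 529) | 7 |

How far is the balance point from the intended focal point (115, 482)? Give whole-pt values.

Weights sum to 9 + 1 + 1 + 6 + 7 = 24.
Σw·x = 9·24 + 1·311 + 1·379 + 6·68 + 7·259 = 3127, so x̄ = 3127/24 ≈ 130.29.
Σw·y = 9·203 + 1·588 + 1·218 + 6·512 + 7·529 = 9408, so ȳ = 9408/24 ≈ 392.00.
Relative to (115, 482): Δ = (15.29, -90.00); |Δ| = √(15.29² + -90.00²) ≈ 91.29.

≈ 91 pt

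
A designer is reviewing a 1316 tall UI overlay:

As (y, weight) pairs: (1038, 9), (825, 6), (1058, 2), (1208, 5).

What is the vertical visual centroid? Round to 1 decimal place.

Σw = 9 + 6 + 2 + 5 = 22.
Σw·y = 9·1038 + 6·825 + 2·1058 + 5·1208 = 22448, so ȳ = 22448/22 ≈ 1020.36.

y ≈ 1020.4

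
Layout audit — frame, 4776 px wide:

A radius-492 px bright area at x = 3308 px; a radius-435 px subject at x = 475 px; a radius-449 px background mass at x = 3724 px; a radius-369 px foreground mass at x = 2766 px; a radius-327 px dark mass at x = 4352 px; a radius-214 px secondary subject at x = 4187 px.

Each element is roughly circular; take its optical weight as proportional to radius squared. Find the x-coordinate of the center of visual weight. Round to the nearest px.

Weights ∝ r²: bright area 492² = 242064, subject 435² = 189225, background mass 449² = 201601, foreground mass 369² = 136161, dark mass 327² = 106929, secondary subject 214² = 45796; Σw = 921776.
x: (242064·3308 + 189225·475 + 201601·3724 + 136161·2766 + 106929·4352 + 45796·4187) / 921776 = 2675115897 / 921776 ≈ 2902.13

x ≈ 2902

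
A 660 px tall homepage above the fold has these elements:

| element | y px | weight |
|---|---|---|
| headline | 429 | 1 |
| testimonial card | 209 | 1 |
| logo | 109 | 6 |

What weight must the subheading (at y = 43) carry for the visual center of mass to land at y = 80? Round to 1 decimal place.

Fixed elements: Σw = 1 + 1 + 6 = 8, Σw·y = 1·429 + 1·209 + 6·109 = 1292.
Balance at y = 80 requires (1292 + w·43) / (8 + w) = 80.
Solving: w = (80·8 − 1292) / (43 − 80) = -652 / -37 ≈ 17.62.

w ≈ 17.6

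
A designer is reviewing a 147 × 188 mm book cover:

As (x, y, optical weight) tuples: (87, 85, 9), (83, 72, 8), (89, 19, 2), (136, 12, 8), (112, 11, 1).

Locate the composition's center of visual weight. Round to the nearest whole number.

(101, 53)

Weights sum to 9 + 8 + 2 + 8 + 1 = 28.
x-moment: 9·87 + 8·83 + 2·89 + 8·136 + 1·112 = 2825; centroid 2825/28 ≈ 100.89.
y-moment: 9·85 + 8·72 + 2·19 + 8·12 + 1·11 = 1486; centroid 1486/28 ≈ 53.07.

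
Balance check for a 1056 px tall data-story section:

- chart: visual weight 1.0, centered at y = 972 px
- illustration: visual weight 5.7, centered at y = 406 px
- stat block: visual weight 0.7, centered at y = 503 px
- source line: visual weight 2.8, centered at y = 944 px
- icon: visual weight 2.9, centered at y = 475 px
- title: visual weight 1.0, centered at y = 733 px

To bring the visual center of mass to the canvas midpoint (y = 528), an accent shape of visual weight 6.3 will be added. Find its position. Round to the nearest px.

After adding the accent shape, total weight = 1.0 + 5.7 + 0.7 + 2.8 + 2.9 + 1.0 + 6.3 = 20.4.
y: need Σw·y = 20.4·528 = 10771.2. Existing = 1.0·972 + 5.7·406 + 0.7·503 + 2.8·944 + 2.9·475 + 1.0·733 = 8392.0. Remainder 2379.2 / 6.3 ≈ 377.65.

y ≈ 378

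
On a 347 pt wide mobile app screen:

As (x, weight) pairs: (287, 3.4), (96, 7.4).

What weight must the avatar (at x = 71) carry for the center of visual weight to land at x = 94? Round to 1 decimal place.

w ≈ 29.2

Fixed elements: Σw = 3.4 + 7.4 = 10.8, Σw·x = 3.4·287 + 7.4·96 = 1686.2.
Balance at x = 94 requires (1686.2 + w·71) / (10.8 + w) = 94.
So w = (94·10.8 − 1686.2)/(71 − 94) = -671.0/-23 ≈ 29.17.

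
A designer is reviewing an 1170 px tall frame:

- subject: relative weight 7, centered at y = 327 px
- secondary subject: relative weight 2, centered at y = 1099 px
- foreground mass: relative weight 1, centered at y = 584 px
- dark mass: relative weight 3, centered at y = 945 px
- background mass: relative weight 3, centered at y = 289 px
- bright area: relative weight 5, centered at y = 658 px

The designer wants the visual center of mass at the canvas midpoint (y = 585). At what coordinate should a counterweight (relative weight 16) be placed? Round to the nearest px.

y ≈ 599

New total weight: (7 + 2 + 1 + 3 + 3 + 5) + 16 = 37.
y: need Σw·y = 37·585 = 21645. Existing = 7·327 + 2·1099 + 1·584 + 3·945 + 3·289 + 5·658 = 12063. Remainder 9582 / 16 ≈ 598.88.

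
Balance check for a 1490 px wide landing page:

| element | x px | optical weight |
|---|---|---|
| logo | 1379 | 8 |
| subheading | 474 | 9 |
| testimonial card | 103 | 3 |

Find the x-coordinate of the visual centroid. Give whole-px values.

x ≈ 780

Σw = 8 + 9 + 3 = 20.
x-moment: 8·1379 + 9·474 + 3·103 = 15607; centroid 15607/20 ≈ 780.35.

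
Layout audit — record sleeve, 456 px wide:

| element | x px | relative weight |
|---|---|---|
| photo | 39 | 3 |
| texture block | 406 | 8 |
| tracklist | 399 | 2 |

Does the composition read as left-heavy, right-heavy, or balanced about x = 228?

right-heavy

Weights sum to 3 + 8 + 2 = 13.
x-moment: 3·39 + 8·406 + 2·399 = 4163; centroid 4163/13 ≈ 320.23.
320.2 vs midline 228 → right-heavy.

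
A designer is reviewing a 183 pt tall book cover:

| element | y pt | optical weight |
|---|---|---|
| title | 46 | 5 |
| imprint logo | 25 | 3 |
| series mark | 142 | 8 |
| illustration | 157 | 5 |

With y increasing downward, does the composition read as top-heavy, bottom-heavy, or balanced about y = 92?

Total weight = 5 + 3 + 8 + 5 = 21.
Σw·y = 5·46 + 3·25 + 8·142 + 5·157 = 2226, so ȳ = 2226/21 ≈ 106.00.
106.0 vs midline 92 → bottom-heavy.

bottom-heavy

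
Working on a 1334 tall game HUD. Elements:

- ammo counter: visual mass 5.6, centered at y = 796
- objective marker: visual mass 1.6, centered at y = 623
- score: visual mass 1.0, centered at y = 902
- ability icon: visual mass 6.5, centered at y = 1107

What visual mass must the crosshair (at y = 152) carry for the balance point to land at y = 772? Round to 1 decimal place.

Fixed elements: Σw = 5.6 + 1.6 + 1.0 + 6.5 = 14.7, Σw·y = 5.6·796 + 1.6·623 + 1.0·902 + 6.5·1107 = 13551.9.
For the centroid to hit 772: (13551.9 + w·152) / (14.7 + w) = 772.
Solving: w = (772·14.7 − 13551.9) / (152 − 772) = -2203.5 / -620 ≈ 3.55.

w ≈ 3.6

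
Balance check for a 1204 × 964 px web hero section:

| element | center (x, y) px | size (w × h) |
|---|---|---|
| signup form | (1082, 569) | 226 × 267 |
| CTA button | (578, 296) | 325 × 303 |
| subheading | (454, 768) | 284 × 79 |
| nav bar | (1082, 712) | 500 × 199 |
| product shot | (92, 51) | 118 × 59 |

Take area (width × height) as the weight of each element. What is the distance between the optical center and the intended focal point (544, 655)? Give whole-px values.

Taking area as weight: signup form 226·267 = 60342, CTA button 325·303 = 98475, subheading 284·79 = 22436, nav bar 500·199 = 99500, product shot 118·59 = 6962. Sum 287715.
Σw·x = 60342·1082 + 98475·578 + 22436·454 + 99500·1082 + 6962·92 = 240694042, so x̄ = 240694042/287715 ≈ 836.57.
Σw·y = 60342·569 + 98475·296 + 22436·768 + 99500·712 + 6962·51 = 151913108, so ȳ = 151913108/287715 ≈ 528.00.
Offset from (544, 655): Δx ≈ 292.57, Δy ≈ -127.00; distance = √(Δx² + Δy²) ≈ 318.95.

≈ 319 px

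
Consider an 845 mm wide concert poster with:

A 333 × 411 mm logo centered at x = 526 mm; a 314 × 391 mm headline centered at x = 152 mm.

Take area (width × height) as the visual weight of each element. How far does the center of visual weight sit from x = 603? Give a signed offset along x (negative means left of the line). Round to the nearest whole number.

≈ -254 mm

Taking area as weight: logo 333·411 = 136863, headline 314·391 = 122774. Sum 259637.
x: (136863·526 + 122774·152) / 259637 = 90651586 / 259637 ≈ 349.15
Difference: 349.15 − 603 ≈ -253.85.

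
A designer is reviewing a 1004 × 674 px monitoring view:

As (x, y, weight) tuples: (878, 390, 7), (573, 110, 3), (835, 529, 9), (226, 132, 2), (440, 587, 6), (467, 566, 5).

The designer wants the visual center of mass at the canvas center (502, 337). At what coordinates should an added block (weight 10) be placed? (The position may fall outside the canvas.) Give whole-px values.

After adding the added block, total weight = 7 + 3 + 9 + 2 + 6 + 5 + 10 = 42.
x: target moment 42×502 = 21084; current 7·878 + 3·573 + 9·835 + 2·226 + 6·440 + 5·467 = 20807; the added block supplies 277, so x = 277/10 ≈ 27.70.
y: target moment 42×337 = 14154; current 7·390 + 3·110 + 9·529 + 2·132 + 6·587 + 5·566 = 14437; the added block supplies -283, so y = -283/10 ≈ -28.30.

(28, -28)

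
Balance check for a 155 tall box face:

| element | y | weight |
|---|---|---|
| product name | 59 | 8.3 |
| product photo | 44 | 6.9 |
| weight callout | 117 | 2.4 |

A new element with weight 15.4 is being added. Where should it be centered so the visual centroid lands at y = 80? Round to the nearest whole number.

y ≈ 102

New total weight: (8.3 + 6.9 + 2.4) + 15.4 = 33.0.
y: target moment 33.0×80 = 2640.0; current 8.3·59 + 6.9·44 + 2.4·117 = 1074.1; the new element supplies 1565.9, so y = 1565.9/15.4 ≈ 101.68.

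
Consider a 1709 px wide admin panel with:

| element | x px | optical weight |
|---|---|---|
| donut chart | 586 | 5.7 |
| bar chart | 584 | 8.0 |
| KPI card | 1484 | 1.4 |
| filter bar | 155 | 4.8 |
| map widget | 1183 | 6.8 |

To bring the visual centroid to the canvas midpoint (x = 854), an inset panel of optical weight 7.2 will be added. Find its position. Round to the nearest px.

After adding the inset panel, total weight = 5.7 + 8.0 + 1.4 + 4.8 + 6.8 + 7.2 = 33.9.
x: need Σw·x = 33.9·854 = 28950.6. Existing = 5.7·586 + 8.0·584 + 1.4·1484 + 4.8·155 + 6.8·1183 = 18878.2. Remainder 10072.4 / 7.2 ≈ 1398.94.

x ≈ 1399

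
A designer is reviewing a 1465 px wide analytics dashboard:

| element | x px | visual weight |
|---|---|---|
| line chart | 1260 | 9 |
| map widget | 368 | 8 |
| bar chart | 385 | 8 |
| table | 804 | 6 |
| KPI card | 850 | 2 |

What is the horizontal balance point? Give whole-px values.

x ≈ 724

Total weight = 9 + 8 + 8 + 6 + 2 = 33.
x: (9·1260 + 8·368 + 8·385 + 6·804 + 2·850) / 33 = 23888 / 33 ≈ 723.88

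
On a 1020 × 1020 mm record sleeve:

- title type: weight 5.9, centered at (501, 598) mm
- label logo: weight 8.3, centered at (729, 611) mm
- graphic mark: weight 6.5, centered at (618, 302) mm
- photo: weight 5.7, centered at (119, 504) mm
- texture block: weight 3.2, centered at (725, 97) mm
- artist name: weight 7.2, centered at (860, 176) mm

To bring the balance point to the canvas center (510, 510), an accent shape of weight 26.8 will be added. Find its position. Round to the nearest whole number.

(381, 650)

After adding the accent shape, total weight = 5.9 + 8.3 + 6.5 + 5.7 + 3.2 + 7.2 + 26.8 = 63.6.
x: need Σw·x = 63.6·510 = 32436.0. Existing = 5.9·501 + 8.3·729 + 6.5·618 + 5.7·119 + 3.2·725 + 7.2·860 = 22213.9. Remainder 10222.1 / 26.8 ≈ 381.42.
y: need Σw·y = 63.6·510 = 32436.0. Existing = 5.9·598 + 8.3·611 + 6.5·302 + 5.7·504 + 3.2·97 + 7.2·176 = 15012.9. Remainder 17423.1 / 26.8 ≈ 650.12.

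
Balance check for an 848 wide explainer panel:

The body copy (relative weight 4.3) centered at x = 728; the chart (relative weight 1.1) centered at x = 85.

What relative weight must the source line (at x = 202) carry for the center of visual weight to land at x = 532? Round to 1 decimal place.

w ≈ 1.1

Known weights sum to 4.3 + 1.1 = 5.4; their moment is 4.3·728 + 1.1·85 = 3223.9.
For the centroid to hit 532: (3223.9 + w·202) / (5.4 + w) = 532.
So w = (532·5.4 − 3223.9)/(202 − 532) = -351.1/-330 ≈ 1.06.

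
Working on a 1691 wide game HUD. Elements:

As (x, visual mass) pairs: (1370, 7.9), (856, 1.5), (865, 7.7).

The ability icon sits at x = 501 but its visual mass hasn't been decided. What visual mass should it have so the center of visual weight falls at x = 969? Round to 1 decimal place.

Fixed elements: Σw = 7.9 + 1.5 + 7.7 = 17.1, Σw·x = 7.9·1370 + 1.5·856 + 7.7·865 = 18767.5.
Balance at x = 969 requires (18767.5 + w·501) / (17.1 + w) = 969.
Rearranging, w·(501 − 969) = 969·17.1 − 18767.5 = -2197.6, so w ≈ -2197.6/-468 = 4.70.

w ≈ 4.7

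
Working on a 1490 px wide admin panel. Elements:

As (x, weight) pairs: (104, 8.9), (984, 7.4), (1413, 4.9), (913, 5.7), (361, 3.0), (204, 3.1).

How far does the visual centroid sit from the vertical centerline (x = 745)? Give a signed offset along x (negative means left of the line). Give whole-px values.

Weights sum to 8.9 + 7.4 + 4.9 + 5.7 + 3.0 + 3.1 = 33.0.
Σw·x = 22050.4; x̄ = 22050.4/33.0 ≈ 668.19.
Offset from x = 745: 668.19 − 745 ≈ -76.81.

≈ -77 px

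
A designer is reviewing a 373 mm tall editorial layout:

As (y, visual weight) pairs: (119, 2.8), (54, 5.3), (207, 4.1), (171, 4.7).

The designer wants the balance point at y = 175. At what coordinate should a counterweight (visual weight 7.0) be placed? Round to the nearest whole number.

After adding the counterweight, total weight = 2.8 + 5.3 + 4.1 + 4.7 + 7.0 = 23.9.
Along y: (2271.8 + 7.0·y) / 23.9 = 175 (existing moment 2.8·119 + 5.3·54 + 4.1·207 + 4.7·171 = 2271.8) ⇒ y = (4182.5 − 2271.8) / 7.0 ≈ 272.96.

y ≈ 273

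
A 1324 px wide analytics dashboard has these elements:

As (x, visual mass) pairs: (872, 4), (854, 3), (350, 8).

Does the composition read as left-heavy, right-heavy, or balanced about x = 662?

Weights sum to 4 + 3 + 8 = 15.
x: (4·872 + 3·854 + 8·350) / 15 = 8850 / 15 ≈ 590.00
590.0 vs midline 662 → left-heavy.

left-heavy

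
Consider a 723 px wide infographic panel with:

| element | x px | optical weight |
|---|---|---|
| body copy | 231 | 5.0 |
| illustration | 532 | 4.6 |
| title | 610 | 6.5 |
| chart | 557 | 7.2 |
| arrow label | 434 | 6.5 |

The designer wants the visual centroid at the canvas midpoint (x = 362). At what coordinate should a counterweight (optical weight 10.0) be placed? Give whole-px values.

After adding the counterweight, total weight = 5.0 + 4.6 + 6.5 + 7.2 + 6.5 + 10.0 = 39.8.
x: need Σw·x = 39.8·362 = 14407.6. Existing = 5.0·231 + 4.6·532 + 6.5·610 + 7.2·557 + 6.5·434 = 14398.6. Remainder 9.0 / 10.0 ≈ 0.90.

x ≈ 1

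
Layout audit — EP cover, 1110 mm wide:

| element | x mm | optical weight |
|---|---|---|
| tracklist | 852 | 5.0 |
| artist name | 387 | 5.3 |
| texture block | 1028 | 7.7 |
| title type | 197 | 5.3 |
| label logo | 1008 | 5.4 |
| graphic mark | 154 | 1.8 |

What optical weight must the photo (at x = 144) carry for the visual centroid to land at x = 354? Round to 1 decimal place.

w ≈ 48.5

Existing Σw = 30.5 (5.0 + 5.3 + 7.7 + 5.3 + 5.4 + 1.8); existing moment 5.0·852 + 5.3·387 + 7.7·1028 + 5.3·197 + 5.4·1008 + 1.8·154 = 20991.2.
Set Σw·x/Σw = 354: (20991.2 + 144w) = 354·(30.5 + w).
So w = (354·30.5 − 20991.2)/(144 − 354) = -10194.2/-210 ≈ 48.54.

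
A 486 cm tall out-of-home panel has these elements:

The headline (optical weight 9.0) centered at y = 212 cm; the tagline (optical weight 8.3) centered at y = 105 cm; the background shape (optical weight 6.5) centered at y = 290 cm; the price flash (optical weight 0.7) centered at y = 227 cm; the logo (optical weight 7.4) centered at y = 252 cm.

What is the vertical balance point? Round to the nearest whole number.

y ≈ 210

Σw = 9.0 + 8.3 + 6.5 + 0.7 + 7.4 = 31.9.
y: (9.0·212 + 8.3·105 + 6.5·290 + 0.7·227 + 7.4·252) / 31.9 = 6688.2 / 31.9 ≈ 209.66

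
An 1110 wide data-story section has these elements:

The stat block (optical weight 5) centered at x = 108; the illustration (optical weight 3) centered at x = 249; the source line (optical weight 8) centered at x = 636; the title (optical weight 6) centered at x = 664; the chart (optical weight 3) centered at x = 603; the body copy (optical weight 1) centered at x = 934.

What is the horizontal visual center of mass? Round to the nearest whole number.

x ≈ 504

Total weight = 5 + 3 + 8 + 6 + 3 + 1 = 26.
x: (5·108 + 3·249 + 8·636 + 6·664 + 3·603 + 1·934) / 26 = 13102 / 26 ≈ 503.92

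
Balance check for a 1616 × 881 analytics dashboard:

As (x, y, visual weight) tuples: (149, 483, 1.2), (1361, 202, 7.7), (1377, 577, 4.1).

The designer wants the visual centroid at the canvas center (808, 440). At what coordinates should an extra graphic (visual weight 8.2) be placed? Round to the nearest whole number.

After adding the extra graphic, total weight = 1.2 + 7.7 + 4.1 + 8.2 = 21.2.
x: target moment 21.2×808 = 17129.6; current 1.2·149 + 7.7·1361 + 4.1·1377 = 16304.2; the extra graphic supplies 825.4, so x = 825.4/8.2 ≈ 100.66.
y: target moment 21.2×440 = 9328.0; current 1.2·483 + 7.7·202 + 4.1·577 = 4500.7; the extra graphic supplies 4827.3, so y = 4827.3/8.2 ≈ 588.70.

(101, 589)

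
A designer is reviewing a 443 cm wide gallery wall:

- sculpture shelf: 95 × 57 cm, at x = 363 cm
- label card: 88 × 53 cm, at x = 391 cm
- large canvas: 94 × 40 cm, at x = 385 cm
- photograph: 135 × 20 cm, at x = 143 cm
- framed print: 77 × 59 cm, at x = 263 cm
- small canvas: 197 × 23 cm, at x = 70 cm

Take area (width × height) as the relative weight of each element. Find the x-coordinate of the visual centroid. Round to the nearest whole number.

Areas: sculpture shelf 95·57 = 5415, label card 88·53 = 4664, large canvas 94·40 = 3760, photograph 135·20 = 2700, framed print 77·59 = 4543, small canvas 197·23 = 4531. Total weight = 25613.
Σw·x = 5415·363 + 4664·391 + 3760·385 + 2700·143 + 4543·263 + 4531·70 = 7134948, so x̄ = 7134948/25613 ≈ 278.57.

x ≈ 279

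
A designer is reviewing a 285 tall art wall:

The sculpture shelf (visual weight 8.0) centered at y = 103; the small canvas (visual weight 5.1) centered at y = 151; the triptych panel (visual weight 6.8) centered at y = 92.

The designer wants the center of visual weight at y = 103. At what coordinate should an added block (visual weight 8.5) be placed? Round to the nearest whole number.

y ≈ 83

With the added block, Σw becomes 8.0 + 5.1 + 6.8 + 8.5 = 28.4.
y: need Σw·y = 28.4·103 = 2925.2. Existing = 8.0·103 + 5.1·151 + 6.8·92 = 2219.7. Remainder 705.5 / 8.5 ≈ 83.00.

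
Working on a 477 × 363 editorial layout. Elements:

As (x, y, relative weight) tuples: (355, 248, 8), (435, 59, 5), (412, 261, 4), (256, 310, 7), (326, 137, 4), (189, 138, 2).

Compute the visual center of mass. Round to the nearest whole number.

(338, 211)

Weights sum to 8 + 5 + 4 + 7 + 4 + 2 = 30.
x-moment: 8·355 + 5·435 + 4·412 + 7·256 + 4·326 + 2·189 = 10137; centroid 10137/30 ≈ 337.90.
y-moment: 8·248 + 5·59 + 4·261 + 7·310 + 4·137 + 2·138 = 6317; centroid 6317/30 ≈ 210.57.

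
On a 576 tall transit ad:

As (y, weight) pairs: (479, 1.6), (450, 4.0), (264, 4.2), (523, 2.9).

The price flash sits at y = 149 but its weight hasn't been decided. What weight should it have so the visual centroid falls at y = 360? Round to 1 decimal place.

w ≈ 2.9

Known weights sum to 1.6 + 4.0 + 4.2 + 2.9 = 12.7; their moment is 1.6·479 + 4.0·450 + 4.2·264 + 2.9·523 = 5191.9.
Balance at y = 360 requires (5191.9 + w·149) / (12.7 + w) = 360.
Solving: w = (360·12.7 − 5191.9) / (149 − 360) = -619.9 / -211 ≈ 2.94.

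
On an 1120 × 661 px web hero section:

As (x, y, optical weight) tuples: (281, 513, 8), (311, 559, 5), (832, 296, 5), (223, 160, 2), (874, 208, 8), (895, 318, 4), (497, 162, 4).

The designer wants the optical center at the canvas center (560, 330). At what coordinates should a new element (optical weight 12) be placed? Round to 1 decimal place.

(492.6, 296.4)

After adding the new element, total weight = 8 + 5 + 5 + 2 + 8 + 4 + 4 + 12 = 48.
Along x: (20969 + 12·x) / 48 = 560 (existing moment 8·281 + 5·311 + 5·832 + 2·223 + 8·874 + 4·895 + 4·497 = 20969) ⇒ x = (26880 − 20969) / 12 ≈ 492.58.
Along y: (12283 + 12·y) / 48 = 330 (existing moment 8·513 + 5·559 + 5·296 + 2·160 + 8·208 + 4·318 + 4·162 = 12283) ⇒ y = (15840 − 12283) / 12 ≈ 296.42.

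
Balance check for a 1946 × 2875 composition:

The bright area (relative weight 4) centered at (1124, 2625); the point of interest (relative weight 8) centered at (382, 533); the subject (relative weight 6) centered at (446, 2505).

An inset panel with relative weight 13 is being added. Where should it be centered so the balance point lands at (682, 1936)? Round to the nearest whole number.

(840, 2325)

After adding the inset panel, total weight = 4 + 8 + 6 + 13 = 31.
Along x: (10228 + 13·x) / 31 = 682 (existing moment 4·1124 + 8·382 + 6·446 = 10228) ⇒ x = (21142 − 10228) / 13 ≈ 839.54.
Along y: (29794 + 13·y) / 31 = 1936 (existing moment 4·2625 + 8·533 + 6·2505 = 29794) ⇒ y = (60016 − 29794) / 13 ≈ 2324.77.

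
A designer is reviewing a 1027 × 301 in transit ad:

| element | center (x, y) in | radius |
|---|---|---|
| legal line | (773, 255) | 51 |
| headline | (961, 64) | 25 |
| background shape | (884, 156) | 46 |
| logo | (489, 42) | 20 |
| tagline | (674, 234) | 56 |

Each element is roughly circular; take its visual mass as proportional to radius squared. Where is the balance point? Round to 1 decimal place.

Weights ∝ r²: legal line 51² = 2601, headline 25² = 625, background shape 46² = 2116, logo 20² = 400, tagline 56² = 3136; Σw = 8878.
x-moment: 2601·773 + 625·961 + 2116·884 + 400·489 + 3136·674 = 6791006; centroid 6791006/8878 ≈ 764.93.
y-moment: 2601·255 + 625·64 + 2116·156 + 400·42 + 3136·234 = 1783975; centroid 1783975/8878 ≈ 200.94.

(764.9, 200.9)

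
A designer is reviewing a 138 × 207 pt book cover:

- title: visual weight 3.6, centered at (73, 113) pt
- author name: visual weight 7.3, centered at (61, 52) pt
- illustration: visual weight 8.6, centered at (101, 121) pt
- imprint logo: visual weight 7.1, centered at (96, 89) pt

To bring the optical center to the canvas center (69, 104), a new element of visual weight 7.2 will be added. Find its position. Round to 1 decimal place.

With the new element, Σw becomes 3.6 + 7.3 + 8.6 + 7.1 + 7.2 = 33.8.
x: need Σw·x = 33.8·69 = 2332.2. Existing = 3.6·73 + 7.3·61 + 8.6·101 + 7.1·96 = 2258.3. Remainder 73.9 / 7.2 ≈ 10.26.
y: need Σw·y = 33.8·104 = 3515.2. Existing = 3.6·113 + 7.3·52 + 8.6·121 + 7.1·89 = 2458.9. Remainder 1056.3 / 7.2 ≈ 146.71.

(10.3, 146.7)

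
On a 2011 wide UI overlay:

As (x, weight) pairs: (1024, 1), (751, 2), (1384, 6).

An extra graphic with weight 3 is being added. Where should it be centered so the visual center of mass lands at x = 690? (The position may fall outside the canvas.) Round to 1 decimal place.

After adding the extra graphic, total weight = 1 + 2 + 6 + 3 = 12.
x: target moment 12×690 = 8280; current 1·1024 + 2·751 + 6·1384 = 10830; the extra graphic supplies -2550, so x = -2550/3 ≈ -850.00.

x ≈ -850.0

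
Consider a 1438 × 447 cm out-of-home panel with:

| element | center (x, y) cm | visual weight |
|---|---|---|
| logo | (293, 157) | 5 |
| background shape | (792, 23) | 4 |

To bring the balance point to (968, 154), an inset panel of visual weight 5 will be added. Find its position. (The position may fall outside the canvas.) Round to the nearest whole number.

New total weight: (5 + 4) + 5 = 14.
Along x: (4633 + 5·x) / 14 = 968 (existing moment 5·293 + 4·792 = 4633) ⇒ x = (13552 − 4633) / 5 ≈ 1783.80.
Along y: (877 + 5·y) / 14 = 154 (existing moment 5·157 + 4·23 = 877) ⇒ y = (2156 − 877) / 5 ≈ 255.80.

(1784, 256)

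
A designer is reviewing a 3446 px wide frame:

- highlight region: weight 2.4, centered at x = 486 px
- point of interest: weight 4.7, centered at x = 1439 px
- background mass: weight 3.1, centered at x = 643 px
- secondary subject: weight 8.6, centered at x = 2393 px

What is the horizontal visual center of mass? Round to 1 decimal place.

Σw = 2.4 + 4.7 + 3.1 + 8.6 = 18.8.
x-moment: 2.4·486 + 4.7·1439 + 3.1·643 + 8.6·2393 = 30502.8; centroid 30502.8/18.8 ≈ 1622.49.

x ≈ 1622.5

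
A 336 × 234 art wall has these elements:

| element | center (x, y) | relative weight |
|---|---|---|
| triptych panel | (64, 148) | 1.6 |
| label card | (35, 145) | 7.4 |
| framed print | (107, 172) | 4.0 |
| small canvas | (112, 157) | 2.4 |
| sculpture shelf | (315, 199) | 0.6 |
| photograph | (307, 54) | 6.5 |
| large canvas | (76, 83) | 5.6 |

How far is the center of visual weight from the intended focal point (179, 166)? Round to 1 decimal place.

Total weight = 1.6 + 7.4 + 4.0 + 2.4 + 0.6 + 6.5 + 5.6 = 28.1.
Σw·x = 3668.3; x̄ = 3668.3/28.1 ≈ 130.54.
Σw·y = 3309.8; ȳ = 3309.8/28.1 ≈ 117.79.
Relative to (179, 166): Δ = (-48.46, -48.21); |Δ| = √(-48.46² + -48.21²) ≈ 68.36.

≈ 68.4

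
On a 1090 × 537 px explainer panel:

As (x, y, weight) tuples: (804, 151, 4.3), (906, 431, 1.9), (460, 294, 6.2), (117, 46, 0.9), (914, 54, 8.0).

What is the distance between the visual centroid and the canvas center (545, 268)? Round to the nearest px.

Σw = 4.3 + 1.9 + 6.2 + 0.9 + 8.0 = 21.3.
x-moment: 4.3·804 + 1.9·906 + 6.2·460 + 0.9·117 + 8.0·914 = 15447.9; centroid 15447.9/21.3 ≈ 725.25.
y-moment: 4.3·151 + 1.9·431 + 6.2·294 + 0.9·46 + 8.0·54 = 3764.4; centroid 3764.4/21.3 ≈ 176.73.
Relative to (545, 268): Δ = (180.25, -91.27); |Δ| = √(180.25² + -91.27²) ≈ 202.04.

≈ 202 px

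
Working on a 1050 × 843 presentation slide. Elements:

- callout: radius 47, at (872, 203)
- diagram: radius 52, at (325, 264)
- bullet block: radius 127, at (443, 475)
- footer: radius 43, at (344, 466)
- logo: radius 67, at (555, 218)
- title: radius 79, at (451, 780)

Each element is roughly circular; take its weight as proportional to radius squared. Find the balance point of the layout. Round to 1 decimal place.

(472.7, 462.0)

r² weights: callout 47² = 2209, diagram 52² = 2704, bullet block 127² = 16129, footer 43² = 1849, logo 67² = 4489, title 79² = 6241. Total = 33621.
x-moment: 2209·872 + 2704·325 + 16129·443 + 1849·344 + 4489·555 + 6241·451 = 15892337; centroid 15892337/33621 ≈ 472.69.
y-moment: 2209·203 + 2704·264 + 16129·475 + 1849·466 + 4489·218 + 6241·780 = 15531774; centroid 15531774/33621 ≈ 461.97.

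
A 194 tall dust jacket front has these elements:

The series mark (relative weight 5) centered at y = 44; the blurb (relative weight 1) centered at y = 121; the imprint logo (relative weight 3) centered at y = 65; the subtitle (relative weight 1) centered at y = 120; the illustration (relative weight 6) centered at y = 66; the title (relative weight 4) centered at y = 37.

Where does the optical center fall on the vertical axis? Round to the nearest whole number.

Weights sum to 5 + 1 + 3 + 1 + 6 + 4 = 20.
Σw·y = 1200; ȳ = 1200/20 ≈ 60.00.

y ≈ 60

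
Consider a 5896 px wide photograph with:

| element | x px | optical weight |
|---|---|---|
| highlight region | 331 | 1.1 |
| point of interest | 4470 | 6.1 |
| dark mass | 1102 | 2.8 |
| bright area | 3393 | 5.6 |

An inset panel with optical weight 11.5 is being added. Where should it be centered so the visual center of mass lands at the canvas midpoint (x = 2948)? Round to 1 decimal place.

x ≈ 2623.8

New total weight: (1.1 + 6.1 + 2.8 + 5.6) + 11.5 = 27.1.
Along x: (49717.5 + 11.5·x) / 27.1 = 2948 (existing moment 1.1·331 + 6.1·4470 + 2.8·1102 + 5.6·3393 = 49717.5) ⇒ x = (79890.8 − 49717.5) / 11.5 ≈ 2623.77.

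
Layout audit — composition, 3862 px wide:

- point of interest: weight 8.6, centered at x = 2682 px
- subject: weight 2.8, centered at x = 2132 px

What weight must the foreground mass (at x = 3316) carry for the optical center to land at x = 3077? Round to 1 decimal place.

w ≈ 25.3

Known weights sum to 8.6 + 2.8 = 11.4; their moment is 8.6·2682 + 2.8·2132 = 29034.8.
Set Σw·x/Σw = 3077: (29034.8 + 3316w) = 3077·(11.4 + w).
Rearranging, w·(3316 − 3077) = 3077·11.4 − 29034.8 = 6043.0, so w ≈ 6043.0/239 = 25.28.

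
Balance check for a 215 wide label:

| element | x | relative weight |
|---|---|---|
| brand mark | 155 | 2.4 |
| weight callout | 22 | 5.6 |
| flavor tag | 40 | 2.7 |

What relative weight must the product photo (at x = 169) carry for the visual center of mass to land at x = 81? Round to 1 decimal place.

Existing Σw = 10.7 (2.4 + 5.6 + 2.7); existing moment 2.4·155 + 5.6·22 + 2.7·40 = 603.2.
For the centroid to hit 81: (603.2 + w·169) / (10.7 + w) = 81.
So w = (81·10.7 − 603.2)/(169 − 81) = 263.5/88 ≈ 2.99.

w ≈ 3.0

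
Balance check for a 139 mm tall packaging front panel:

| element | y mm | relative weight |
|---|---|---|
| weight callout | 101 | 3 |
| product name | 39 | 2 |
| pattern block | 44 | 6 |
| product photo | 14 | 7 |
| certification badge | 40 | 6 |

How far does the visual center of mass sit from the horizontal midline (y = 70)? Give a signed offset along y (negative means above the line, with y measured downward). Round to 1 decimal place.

≈ -29.0 mm

Σw = 3 + 2 + 6 + 7 + 6 = 24.
y-moment: 3·101 + 2·39 + 6·44 + 7·14 + 6·40 = 983; centroid 983/24 ≈ 40.96.
Difference: 40.96 − 70 ≈ -29.04.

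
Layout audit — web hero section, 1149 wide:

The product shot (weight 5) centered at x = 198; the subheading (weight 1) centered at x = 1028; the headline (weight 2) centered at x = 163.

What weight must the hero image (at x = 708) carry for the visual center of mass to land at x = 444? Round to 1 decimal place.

Known weights sum to 5 + 1 + 2 = 8; their moment is 5·198 + 1·1028 + 2·163 = 2344.
Set Σw·x/Σw = 444: (2344 + 708w) = 444·(8 + w).
Solving: w = (444·8 − 2344) / (708 − 444) = 1208 / 264 ≈ 4.58.

w ≈ 4.6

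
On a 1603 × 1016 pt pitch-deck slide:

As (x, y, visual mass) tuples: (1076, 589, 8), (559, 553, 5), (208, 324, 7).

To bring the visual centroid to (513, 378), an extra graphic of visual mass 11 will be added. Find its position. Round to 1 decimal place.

New total weight: (8 + 5 + 7) + 11 = 31.
x: need Σw·x = 31·513 = 15903. Existing = 8·1076 + 5·559 + 7·208 = 12859. Remainder 3044 / 11 ≈ 276.73.
y: need Σw·y = 31·378 = 11718. Existing = 8·589 + 5·553 + 7·324 = 9745. Remainder 1973 / 11 ≈ 179.36.

(276.7, 179.4)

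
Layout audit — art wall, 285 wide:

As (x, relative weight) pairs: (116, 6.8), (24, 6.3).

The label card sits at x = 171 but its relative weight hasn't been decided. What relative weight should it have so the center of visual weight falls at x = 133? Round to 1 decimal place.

Fixed elements: Σw = 6.8 + 6.3 = 13.1, Σw·x = 6.8·116 + 6.3·24 = 940.0.
For the centroid to hit 133: (940.0 + w·171) / (13.1 + w) = 133.
Rearranging, w·(171 − 133) = 133·13.1 − 940.0 = 802.3, so w ≈ 802.3/38 = 21.11.

w ≈ 21.1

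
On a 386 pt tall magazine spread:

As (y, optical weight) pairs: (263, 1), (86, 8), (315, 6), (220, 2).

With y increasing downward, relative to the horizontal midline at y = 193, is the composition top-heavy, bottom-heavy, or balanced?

balanced

Weights sum to 1 + 8 + 6 + 2 = 17.
y: (1·263 + 8·86 + 6·315 + 2·220) / 17 = 3281 / 17 ≈ 193.00
193.00 = 193 exactly: balanced.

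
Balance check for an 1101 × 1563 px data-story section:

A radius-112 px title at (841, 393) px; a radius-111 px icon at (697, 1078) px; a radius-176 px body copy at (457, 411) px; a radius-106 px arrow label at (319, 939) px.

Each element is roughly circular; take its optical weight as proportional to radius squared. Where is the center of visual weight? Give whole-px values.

Weights ∝ r²: title 112² = 12544, icon 111² = 12321, body copy 176² = 30976, arrow label 106² = 11236; Σw = 67077.
x-moment: 12544·841 + 12321·697 + 30976·457 + 11236·319 = 36877557; centroid 36877557/67077 ≈ 549.78.
y-moment: 12544·393 + 12321·1078 + 30976·411 + 11236·939 = 41493570; centroid 41493570/67077 ≈ 618.60.

(550, 619)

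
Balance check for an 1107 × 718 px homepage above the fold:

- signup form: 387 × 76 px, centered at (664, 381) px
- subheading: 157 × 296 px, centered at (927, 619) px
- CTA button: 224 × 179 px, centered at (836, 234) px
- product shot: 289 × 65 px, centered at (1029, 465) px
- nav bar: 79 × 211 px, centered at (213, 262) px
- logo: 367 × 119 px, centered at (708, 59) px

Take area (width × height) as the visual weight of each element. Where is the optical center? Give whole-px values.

Taking area as weight: signup form 387·76 = 29412, subheading 157·296 = 46472, CTA button 224·179 = 40096, product shot 289·65 = 18785, nav bar 79·211 = 16669, logo 367·119 = 43673. Sum 195107.
x: moment 149930114 / weight 195107 ≈ 768.45
y: moment 65033614 / weight 195107 ≈ 333.32

(768, 333)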